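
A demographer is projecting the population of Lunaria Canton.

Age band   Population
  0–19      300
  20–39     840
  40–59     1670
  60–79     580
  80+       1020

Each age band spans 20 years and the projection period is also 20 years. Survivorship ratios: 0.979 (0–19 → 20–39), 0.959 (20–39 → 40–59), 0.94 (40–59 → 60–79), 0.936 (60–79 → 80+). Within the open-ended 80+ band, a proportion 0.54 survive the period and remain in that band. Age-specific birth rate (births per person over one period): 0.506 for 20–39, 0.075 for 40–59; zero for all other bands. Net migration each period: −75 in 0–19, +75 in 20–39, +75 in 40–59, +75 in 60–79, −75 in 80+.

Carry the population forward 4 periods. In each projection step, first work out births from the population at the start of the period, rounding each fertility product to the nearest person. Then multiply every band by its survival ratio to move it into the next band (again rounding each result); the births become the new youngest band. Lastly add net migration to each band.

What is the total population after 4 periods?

2716

Numbering the bands 1..5 from youngest to oldest:
Period 1:
Births: 840 × 0.506 = 425 ; 1670 × 0.075 = 125 → total 550
Band 2: 300 × 0.979 = 294
Band 3: 840 × 0.959 = 806
Band 4: 1670 × 0.94 = 1570
Band 5: 580 × 0.936 + 1020 × 0.54 = 543 + 551 = 1094
Net migration: Band 1 − 75 → 475; Band 2 + 75 → 369; Band 3 + 75 → 881; Band 4 + 75 → 1645; Band 5 − 75 → 1019
→ [475, 369, 881, 1645, 1019]
Period 2:
Births: 369 × 0.506 = 187 ; 881 × 0.075 = 66 → total 253
Band 2: 475 × 0.979 = 465
Band 3: 369 × 0.959 = 354
Band 4: 881 × 0.94 = 828
Band 5: 1645 × 0.936 + 1019 × 0.54 = 1540 + 550 = 2090
Net migration: Band 1 − 75 → 178; Band 2 + 75 → 540; Band 3 + 75 → 429; Band 4 + 75 → 903; Band 5 − 75 → 2015
→ [178, 540, 429, 903, 2015]
Period 3:
Births: 540 × 0.506 = 273 ; 429 × 0.075 = 32 → total 305
Band 2: 178 × 0.979 = 174
Band 3: 540 × 0.959 = 518
Band 4: 429 × 0.94 = 403
Band 5: 903 × 0.936 + 2015 × 0.54 = 845 + 1088 = 1933
Net migration: Band 1 − 75 → 230; Band 2 + 75 → 249; Band 3 + 75 → 593; Band 4 + 75 → 478; Band 5 − 75 → 1858
→ [230, 249, 593, 478, 1858]
Period 4:
Births: 249 × 0.506 = 126 ; 593 × 0.075 = 44 → total 170
Band 2: 230 × 0.979 = 225
Band 3: 249 × 0.959 = 239
Band 4: 593 × 0.94 = 557
Band 5: 478 × 0.936 + 1858 × 0.54 = 447 + 1003 = 1450
Net migration: Band 1 − 75 → 95; Band 2 + 75 → 300; Band 3 + 75 → 314; Band 4 + 75 → 632; Band 5 − 75 → 1375
→ [95, 300, 314, 632, 1375]
Total after period 4: 95 + 300 + 314 + 632 + 1375 = 2716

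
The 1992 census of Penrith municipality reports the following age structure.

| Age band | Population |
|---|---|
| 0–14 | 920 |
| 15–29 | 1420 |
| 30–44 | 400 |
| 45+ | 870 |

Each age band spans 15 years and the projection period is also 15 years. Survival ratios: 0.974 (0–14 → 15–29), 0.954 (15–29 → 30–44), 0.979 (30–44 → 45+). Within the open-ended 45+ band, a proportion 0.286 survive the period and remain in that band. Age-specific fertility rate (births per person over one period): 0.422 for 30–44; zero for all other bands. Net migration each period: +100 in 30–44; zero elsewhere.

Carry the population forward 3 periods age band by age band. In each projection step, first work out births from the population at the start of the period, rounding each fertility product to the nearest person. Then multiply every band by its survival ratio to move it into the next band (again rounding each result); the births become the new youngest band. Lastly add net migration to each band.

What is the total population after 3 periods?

After projecting period 1:
Births: 400 × 0.422 = 169
15–29: 920 × 0.974 = 896
30–44: 1420 × 0.954 = 1355
45+: 400 × 0.979 + 870 × 0.286 = 392 + 249 = 641
Net migration: 30–44 + 100 → 1455
Giving 169 / 896 / 1455 / 641.
After projecting period 2:
Births: 1455 × 0.422 = 614
15–29: 169 × 0.974 = 165
30–44: 896 × 0.954 = 855
45+: 1455 × 0.979 + 641 × 0.286 = 1424 + 183 = 1607
Net migration: 30–44 + 100 → 955
Giving 614 / 165 / 955 / 1607.
After projecting period 3:
Births: 955 × 0.422 = 403
15–29: 614 × 0.974 = 598
30–44: 165 × 0.954 = 157
45+: 955 × 0.979 + 1607 × 0.286 = 935 + 460 = 1395
Net migration: 30–44 + 100 → 257
Giving 403 / 598 / 257 / 1395.
Total after period 3: 403 + 598 + 257 + 1395 = 2653

2653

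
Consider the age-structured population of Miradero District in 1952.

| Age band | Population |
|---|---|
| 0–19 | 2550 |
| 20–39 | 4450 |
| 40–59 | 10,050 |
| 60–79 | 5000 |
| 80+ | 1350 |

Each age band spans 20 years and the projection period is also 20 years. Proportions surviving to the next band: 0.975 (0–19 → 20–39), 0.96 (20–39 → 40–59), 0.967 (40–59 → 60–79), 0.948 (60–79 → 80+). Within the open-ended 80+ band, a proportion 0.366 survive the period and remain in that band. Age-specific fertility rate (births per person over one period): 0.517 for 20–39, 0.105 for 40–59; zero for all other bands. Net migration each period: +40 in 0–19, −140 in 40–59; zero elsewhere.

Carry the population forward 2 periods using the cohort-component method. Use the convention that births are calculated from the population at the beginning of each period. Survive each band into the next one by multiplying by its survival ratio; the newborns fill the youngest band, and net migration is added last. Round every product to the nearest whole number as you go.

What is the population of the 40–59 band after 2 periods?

Numbering the groups 1..5 from youngest to oldest:
After projecting period 1:
Births: 4450 × 0.517 = 2301  |  10050 × 0.105 = 1055 ⇒ total 3356
Group 2: 2550 × 0.975 = 2486
Group 3: 4450 × 0.96 = 4272
Group 4: 10050 × 0.967 = 9718
Group 5: 5000 × 0.948 + 1350 × 0.366 = 4740 + 494 = 5234
Net migration: Group 1 + 40 → 3396; Group 3 − 140 → 4132
End of period: [3396, 2486, 4132, 9718, 5234]
After projecting period 2:
Births: 2486 × 0.517 = 1285  |  4132 × 0.105 = 434 ⇒ total 1719
Group 2: 3396 × 0.975 = 3311
Group 3: 2486 × 0.96 = 2387
Group 4: 4132 × 0.967 = 3996
Group 5: 9718 × 0.948 + 5234 × 0.366 = 9213 + 1916 = 11129
Net migration: Group 1 + 40 → 1759; Group 3 − 140 → 2247
End of period: [1759, 3311, 2247, 3996, 11129]

2247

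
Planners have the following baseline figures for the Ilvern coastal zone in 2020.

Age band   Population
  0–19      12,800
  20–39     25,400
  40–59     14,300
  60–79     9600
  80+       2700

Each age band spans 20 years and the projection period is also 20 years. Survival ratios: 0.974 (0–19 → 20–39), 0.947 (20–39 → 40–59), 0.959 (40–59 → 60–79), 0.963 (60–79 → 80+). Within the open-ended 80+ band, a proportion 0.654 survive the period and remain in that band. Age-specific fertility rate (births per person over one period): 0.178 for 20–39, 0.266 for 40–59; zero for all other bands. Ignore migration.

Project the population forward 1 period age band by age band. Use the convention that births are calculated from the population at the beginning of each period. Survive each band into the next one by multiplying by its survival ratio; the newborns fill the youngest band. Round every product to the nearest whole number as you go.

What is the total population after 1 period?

Let group 1 be 0–19 through group 5 = 80+.
Period 1:
Births: 25400 * 0.178 = 4521 ; 14300 * 0.266 = 3804 — total 8325
Group 2: 12800 * 0.974 = 12467
Group 3: 25400 * 0.947 = 24054
Group 4: 14300 * 0.959 = 13714
Group 5: 9600 * 0.963 + 2700 * 0.654 = 9245 + 1766 = 11011
Population now: 0–19=8325, 20–39=12467, 40–59=24054, 60–79=13714, 80+=11011
Total after period 1: 8325 + 12467 + 24054 + 13714 + 11011 = 69571

69571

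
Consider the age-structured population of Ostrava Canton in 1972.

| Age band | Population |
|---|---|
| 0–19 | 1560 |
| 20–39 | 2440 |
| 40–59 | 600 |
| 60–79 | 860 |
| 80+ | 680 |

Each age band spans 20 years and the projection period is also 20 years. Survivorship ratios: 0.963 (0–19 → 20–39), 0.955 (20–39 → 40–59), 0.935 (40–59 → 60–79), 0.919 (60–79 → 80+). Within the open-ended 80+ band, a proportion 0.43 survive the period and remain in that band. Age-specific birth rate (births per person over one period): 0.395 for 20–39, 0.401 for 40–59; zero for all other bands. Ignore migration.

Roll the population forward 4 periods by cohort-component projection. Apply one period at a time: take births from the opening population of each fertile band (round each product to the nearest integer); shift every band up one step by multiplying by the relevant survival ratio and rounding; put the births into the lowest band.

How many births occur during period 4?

1025

Numbering the bands 1..5 from youngest to oldest:
— Period 1 —
Births: 2440 * 0.395 = 964 ; 600 * 0.401 = 241 — total 1205
Band 2: 1560 * 0.963 = 1502
Band 3: 2440 * 0.955 = 2330
Band 4: 600 * 0.935 = 561
Band 5: 860 * 0.919 + 680 * 0.43 = 790 + 292 = 1082
End of period: [1205, 1502, 2330, 561, 1082]
— Period 2 —
Births: 1502 * 0.395 = 593 ; 2330 * 0.401 = 934 — total 1527
Band 2: 1205 * 0.963 = 1160
Band 3: 1502 * 0.955 = 1434
Band 4: 2330 * 0.935 = 2179
Band 5: 561 * 0.919 + 1082 * 0.43 = 516 + 465 = 981
End of period: [1527, 1160, 1434, 2179, 981]
— Period 3 —
Births: 1160 * 0.395 = 458 ; 1434 * 0.401 = 575 — total 1033
Band 2: 1527 * 0.963 = 1471
Band 3: 1160 * 0.955 = 1108
Band 4: 1434 * 0.935 = 1341
Band 5: 2179 * 0.919 + 981 * 0.43 = 2003 + 422 = 2425
End of period: [1033, 1471, 1108, 1341, 2425]
— Period 4 —
Births: 1471 * 0.395 = 581 ; 1108 * 0.401 = 444 — total 1025
Band 2: 1033 * 0.963 = 995
Band 3: 1471 * 0.955 = 1405
Band 4: 1108 * 0.935 = 1036
Band 5: 1341 * 0.919 + 2425 * 0.43 = 1232 + 1043 = 2275
End of period: [1025, 995, 1405, 1036, 2275]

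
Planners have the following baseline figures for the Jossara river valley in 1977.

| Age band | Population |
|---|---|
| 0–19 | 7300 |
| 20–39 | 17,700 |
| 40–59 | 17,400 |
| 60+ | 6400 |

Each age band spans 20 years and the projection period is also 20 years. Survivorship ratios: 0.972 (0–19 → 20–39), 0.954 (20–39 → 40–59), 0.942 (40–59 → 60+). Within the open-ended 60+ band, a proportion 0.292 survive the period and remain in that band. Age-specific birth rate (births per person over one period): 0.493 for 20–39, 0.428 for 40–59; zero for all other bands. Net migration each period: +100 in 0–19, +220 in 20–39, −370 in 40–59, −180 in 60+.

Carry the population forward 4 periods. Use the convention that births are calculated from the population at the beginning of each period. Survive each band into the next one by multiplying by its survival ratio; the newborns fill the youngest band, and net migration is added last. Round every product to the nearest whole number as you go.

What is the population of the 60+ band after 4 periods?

Let band 1 be 0–19 through band 4 = 60+.
After projecting period 1:
Births: 17700 × 0.493 = 8726  |  17400 × 0.428 = 7447 → total 16173
Band 2: 7300 × 0.972 = 7096
Band 3: 17700 × 0.954 = 16886
Band 4: 17400 × 0.942 + 6400 × 0.292 = 16391 + 1869 = 18260
Net migration: Band 1 + 100 → 16273; Band 2 + 220 → 7316; Band 3 − 370 → 16516; Band 4 − 180 → 18080
Giving 16273 / 7316 / 16516 / 18080.
After projecting period 2:
Births: 7316 × 0.493 = 3607  |  16516 × 0.428 = 7069 → total 10676
Band 2: 16273 × 0.972 = 15817
Band 3: 7316 × 0.954 = 6979
Band 4: 16516 × 0.942 + 18080 × 0.292 = 15558 + 5279 = 20837
Net migration: Band 1 + 100 → 10776; Band 2 + 220 → 16037; Band 3 − 370 → 6609; Band 4 − 180 → 20657
Giving 10776 / 16037 / 6609 / 20657.
After projecting period 3:
Births: 16037 × 0.493 = 7906  |  6609 × 0.428 = 2829 → total 10735
Band 2: 10776 × 0.972 = 10474
Band 3: 16037 × 0.954 = 15299
Band 4: 6609 × 0.942 + 20657 × 0.292 = 6226 + 6032 = 12258
Net migration: Band 1 + 100 → 10835; Band 2 + 220 → 10694; Band 3 − 370 → 14929; Band 4 − 180 → 12078
Giving 10835 / 10694 / 14929 / 12078.
After projecting period 4:
Births: 10694 × 0.493 = 5272  |  14929 × 0.428 = 6390 → total 11662
Band 2: 10835 × 0.972 = 10532
Band 3: 10694 × 0.954 = 10202
Band 4: 14929 × 0.942 + 12078 × 0.292 = 14063 + 3527 = 17590
Net migration: Band 1 + 100 → 11762; Band 2 + 220 → 10752; Band 3 − 370 → 9832; Band 4 − 180 → 17410
Giving 11762 / 10752 / 9832 / 17410.

17410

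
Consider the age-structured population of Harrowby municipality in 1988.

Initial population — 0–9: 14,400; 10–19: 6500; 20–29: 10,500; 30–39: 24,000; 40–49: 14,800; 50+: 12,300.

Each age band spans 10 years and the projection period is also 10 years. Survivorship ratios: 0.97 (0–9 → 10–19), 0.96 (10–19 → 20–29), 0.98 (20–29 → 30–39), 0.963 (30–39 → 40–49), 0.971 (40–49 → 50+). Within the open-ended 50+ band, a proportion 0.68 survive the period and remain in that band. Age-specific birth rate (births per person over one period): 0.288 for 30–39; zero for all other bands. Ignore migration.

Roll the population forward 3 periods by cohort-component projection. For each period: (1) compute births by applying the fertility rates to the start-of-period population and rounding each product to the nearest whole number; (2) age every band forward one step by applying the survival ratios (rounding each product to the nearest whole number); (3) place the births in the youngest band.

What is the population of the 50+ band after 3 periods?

35395

Period 1:
Births: 24000 × 0.288 = 6912
10–19: 14400 × 0.97 = 13968
20–29: 6500 × 0.96 = 6240
30–39: 10500 × 0.98 = 10290
40–49: 24000 × 0.963 = 23112
50+: 14800 × 0.971 + 12300 × 0.68 = 14371 + 8364 = 22735
→ [6912, 13968, 6240, 10290, 23112, 22735]
Period 2:
Births: 10290 × 0.288 = 2964
10–19: 6912 × 0.97 = 6705
20–29: 13968 × 0.96 = 13409
30–39: 6240 × 0.98 = 6115
40–49: 10290 × 0.963 = 9909
50+: 23112 × 0.971 + 22735 × 0.68 = 22442 + 15460 = 37902
→ [2964, 6705, 13409, 6115, 9909, 37902]
Period 3:
Births: 6115 × 0.288 = 1761
10–19: 2964 × 0.97 = 2875
20–29: 6705 × 0.96 = 6437
30–39: 13409 × 0.98 = 13141
40–49: 6115 × 0.963 = 5889
50+: 9909 × 0.971 + 37902 × 0.68 = 9622 + 25773 = 35395
→ [1761, 2875, 6437, 13141, 5889, 35395]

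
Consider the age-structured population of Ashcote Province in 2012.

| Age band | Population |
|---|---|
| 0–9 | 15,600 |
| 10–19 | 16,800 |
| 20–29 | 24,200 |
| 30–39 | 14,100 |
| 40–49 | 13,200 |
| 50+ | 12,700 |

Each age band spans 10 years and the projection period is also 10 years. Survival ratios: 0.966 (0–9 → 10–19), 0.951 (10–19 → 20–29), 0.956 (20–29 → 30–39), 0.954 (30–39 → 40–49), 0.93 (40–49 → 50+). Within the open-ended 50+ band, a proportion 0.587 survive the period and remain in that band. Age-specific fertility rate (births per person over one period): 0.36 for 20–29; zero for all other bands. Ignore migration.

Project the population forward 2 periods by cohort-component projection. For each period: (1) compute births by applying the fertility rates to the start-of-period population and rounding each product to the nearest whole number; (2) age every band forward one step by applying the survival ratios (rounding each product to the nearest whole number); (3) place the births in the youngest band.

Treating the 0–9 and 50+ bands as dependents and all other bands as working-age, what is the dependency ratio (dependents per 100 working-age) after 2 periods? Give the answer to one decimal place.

49.7

Let band 1 be 0–9 through band 6 = 50+.
[period 1]
Births: 24200 × 0.36 = 8712
Band 2: 15600 × 0.966 = 15070
Band 3: 16800 × 0.951 = 15977
Band 4: 24200 × 0.956 = 23135
Band 5: 14100 × 0.954 = 13451
Band 6: 13200 × 0.93 + 12700 × 0.587 = 12276 + 7455 = 19731
→ [8712, 15070, 15977, 23135, 13451, 19731]
[period 2]
Births: 15977 × 0.36 = 5752
Band 2: 8712 × 0.966 = 8416
Band 3: 15070 × 0.951 = 14332
Band 4: 15977 × 0.956 = 15274
Band 5: 23135 × 0.954 = 22071
Band 6: 13451 × 0.93 + 19731 × 0.587 = 12509 + 11582 = 24091
→ [5752, 8416, 14332, 15274, 22071, 24091]
Dependents (band 0–9 + band 50+) = 5752 + 24091 = 29843; working-age = 60093; ratio = 29843/60093 × 100 = 49.7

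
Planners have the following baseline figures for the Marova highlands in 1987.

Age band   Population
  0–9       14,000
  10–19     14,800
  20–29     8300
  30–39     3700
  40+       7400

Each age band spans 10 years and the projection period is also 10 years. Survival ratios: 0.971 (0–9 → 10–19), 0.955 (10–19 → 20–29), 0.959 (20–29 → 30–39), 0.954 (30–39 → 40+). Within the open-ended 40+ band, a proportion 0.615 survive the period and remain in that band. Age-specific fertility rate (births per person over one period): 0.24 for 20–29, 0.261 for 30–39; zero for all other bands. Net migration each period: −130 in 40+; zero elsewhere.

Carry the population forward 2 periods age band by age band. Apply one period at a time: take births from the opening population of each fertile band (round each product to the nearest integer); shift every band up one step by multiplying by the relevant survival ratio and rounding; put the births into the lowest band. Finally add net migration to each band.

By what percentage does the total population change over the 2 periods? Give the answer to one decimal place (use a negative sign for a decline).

Period 1:
Births: 8300 × 0.24 = 1992  |  3700 × 0.261 = 966 → total 2958
10–19: 14000 × 0.971 = 13594
20–29: 14800 × 0.955 = 14134
30–39: 8300 × 0.959 = 7960
40+: 3700 × 0.954 + 7400 × 0.615 = 3530 + 4551 = 8081
Net migration: 40+ − 130 → 7951
→ [2958, 13594, 14134, 7960, 7951]
Period 2:
Births: 14134 × 0.24 = 3392  |  7960 × 0.261 = 2078 → total 5470
10–19: 2958 × 0.971 = 2872
20–29: 13594 × 0.955 = 12982
30–39: 14134 × 0.959 = 13555
40+: 7960 × 0.954 + 7951 × 0.615 = 7594 + 4890 = 12484
Net migration: 40+ − 130 → 12354
→ [5470, 2872, 12982, 13555, 12354]
Total: 48200 → 47233; change = -967; percentage change = -2.0%

-2.0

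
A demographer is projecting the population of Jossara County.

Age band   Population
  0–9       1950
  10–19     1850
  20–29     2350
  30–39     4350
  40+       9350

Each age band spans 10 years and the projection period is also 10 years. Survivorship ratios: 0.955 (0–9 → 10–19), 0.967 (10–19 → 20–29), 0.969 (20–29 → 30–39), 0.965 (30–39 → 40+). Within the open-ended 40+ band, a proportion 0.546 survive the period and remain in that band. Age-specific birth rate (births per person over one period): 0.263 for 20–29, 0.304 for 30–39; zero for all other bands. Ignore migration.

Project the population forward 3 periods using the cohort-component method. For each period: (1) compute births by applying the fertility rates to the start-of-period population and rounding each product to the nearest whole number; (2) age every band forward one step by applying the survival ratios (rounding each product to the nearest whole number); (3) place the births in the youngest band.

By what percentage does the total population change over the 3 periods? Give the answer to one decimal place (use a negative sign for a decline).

After projecting period 1:
Births: 2350 * 0.263 = 618 ; 4350 * 0.304 = 1322 — total 1940
10–19: 1950 * 0.955 = 1862
20–29: 1850 * 0.967 = 1789
30–39: 2350 * 0.969 = 2277
40+: 4350 * 0.965 + 9350 * 0.546 = 4198 + 5105 = 9303
→ [1940, 1862, 1789, 2277, 9303]
After projecting period 2:
Births: 1789 * 0.263 = 471 ; 2277 * 0.304 = 692 — total 1163
10–19: 1940 * 0.955 = 1853
20–29: 1862 * 0.967 = 1801
30–39: 1789 * 0.969 = 1734
40+: 2277 * 0.965 + 9303 * 0.546 = 2197 + 5079 = 7276
→ [1163, 1853, 1801, 1734, 7276]
After projecting period 3:
Births: 1801 * 0.263 = 474 ; 1734 * 0.304 = 527 — total 1001
10–19: 1163 * 0.955 = 1111
20–29: 1853 * 0.967 = 1792
30–39: 1801 * 0.969 = 1745
40+: 1734 * 0.965 + 7276 * 0.546 = 1673 + 3973 = 5646
→ [1001, 1111, 1792, 1745, 5646]
Total: 19850 → 11295; change = -8555; percentage change = -43.1%

-43.1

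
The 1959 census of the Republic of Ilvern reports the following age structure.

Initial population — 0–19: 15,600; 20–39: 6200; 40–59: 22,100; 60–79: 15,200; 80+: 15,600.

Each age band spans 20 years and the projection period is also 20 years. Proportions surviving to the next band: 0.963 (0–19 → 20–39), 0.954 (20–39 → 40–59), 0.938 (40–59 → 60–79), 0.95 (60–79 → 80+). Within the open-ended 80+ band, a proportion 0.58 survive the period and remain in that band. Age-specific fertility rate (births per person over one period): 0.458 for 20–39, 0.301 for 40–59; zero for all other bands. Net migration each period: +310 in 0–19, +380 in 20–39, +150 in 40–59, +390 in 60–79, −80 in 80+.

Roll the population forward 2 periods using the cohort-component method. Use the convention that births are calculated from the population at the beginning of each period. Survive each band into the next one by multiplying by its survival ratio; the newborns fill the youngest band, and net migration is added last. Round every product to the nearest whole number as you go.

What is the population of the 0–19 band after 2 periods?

(Bands numbered youngest = 1 to oldest = 5.)
[period 1]
Births: 6200 × 0.458 = 2840 ; 22100 × 0.301 = 6652 → 9492
Band 2: 15600 × 0.963 = 15023
Band 3: 6200 × 0.954 = 5915
Band 4: 22100 × 0.938 = 20730
Band 5: 15200 × 0.95 + 15600 × 0.58 = 14440 + 9048 = 23488
Net migration: Band 1 + 310 → 9802; Band 2 + 380 → 15403; Band 3 + 150 → 6065; Band 4 + 390 → 21120; Band 5 − 80 → 23408
Giving 9802 / 15403 / 6065 / 21120 / 23408.
[period 2]
Births: 15403 × 0.458 = 7055 ; 6065 × 0.301 = 1826 → 8881
Band 2: 9802 × 0.963 = 9439
Band 3: 15403 × 0.954 = 14694
Band 4: 6065 × 0.938 = 5689
Band 5: 21120 × 0.95 + 23408 × 0.58 = 20064 + 13577 = 33641
Net migration: Band 1 + 310 → 9191; Band 2 + 380 → 9819; Band 3 + 150 → 14844; Band 4 + 390 → 6079; Band 5 − 80 → 33561
Giving 9191 / 9819 / 14844 / 6079 / 33561.

9191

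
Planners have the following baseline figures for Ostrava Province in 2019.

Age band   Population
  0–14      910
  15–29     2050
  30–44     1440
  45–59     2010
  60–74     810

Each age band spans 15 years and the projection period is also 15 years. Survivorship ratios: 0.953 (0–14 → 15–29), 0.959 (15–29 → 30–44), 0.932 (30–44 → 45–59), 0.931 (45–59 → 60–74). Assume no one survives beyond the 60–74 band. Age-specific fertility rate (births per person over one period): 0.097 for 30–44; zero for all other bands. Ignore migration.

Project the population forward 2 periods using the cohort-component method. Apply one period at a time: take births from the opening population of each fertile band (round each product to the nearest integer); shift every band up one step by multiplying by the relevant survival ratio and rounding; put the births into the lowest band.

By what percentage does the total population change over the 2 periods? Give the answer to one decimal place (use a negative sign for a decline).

Period 1.
Births: 1440 × 0.097 = 140
15–29: 910 × 0.953 = 867
30–44: 2050 × 0.959 = 1966
45–59: 1440 × 0.932 = 1342
60–74: 2010 × 0.931 = 1871
→ [140, 867, 1966, 1342, 1871]
Period 2.
Births: 1966 × 0.097 = 191
15–29: 140 × 0.953 = 133
30–44: 867 × 0.959 = 831
45–59: 1966 × 0.932 = 1832
60–74: 1342 × 0.931 = 1249
→ [191, 133, 831, 1832, 1249]
Total: 7220 → 4236; change = -2984; percentage change = -41.3%

-41.3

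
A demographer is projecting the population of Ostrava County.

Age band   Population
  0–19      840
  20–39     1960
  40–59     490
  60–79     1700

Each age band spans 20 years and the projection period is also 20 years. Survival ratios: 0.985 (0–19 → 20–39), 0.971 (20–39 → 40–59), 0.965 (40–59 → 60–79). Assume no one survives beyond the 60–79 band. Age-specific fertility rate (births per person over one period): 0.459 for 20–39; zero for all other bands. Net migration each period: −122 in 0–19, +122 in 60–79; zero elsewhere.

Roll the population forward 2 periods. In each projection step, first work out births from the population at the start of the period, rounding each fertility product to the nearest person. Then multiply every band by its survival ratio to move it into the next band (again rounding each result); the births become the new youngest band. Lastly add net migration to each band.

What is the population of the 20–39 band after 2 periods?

766

Numbering the bands 1..4 from youngest to oldest:
After projecting period 1:
Births: 1960 × 0.459 = 900
Band 2: 840 × 0.985 = 827
Band 3: 1960 × 0.971 = 1903
Band 4: 490 × 0.965 = 473
Net migration: Band 1 − 122 → 778; Band 4 + 122 → 595
End of period: [778, 827, 1903, 595]
After projecting period 2:
Births: 827 × 0.459 = 380
Band 2: 778 × 0.985 = 766
Band 3: 827 × 0.971 = 803
Band 4: 1903 × 0.965 = 1836
Net migration: Band 1 − 122 → 258; Band 4 + 122 → 1958
End of period: [258, 766, 803, 1958]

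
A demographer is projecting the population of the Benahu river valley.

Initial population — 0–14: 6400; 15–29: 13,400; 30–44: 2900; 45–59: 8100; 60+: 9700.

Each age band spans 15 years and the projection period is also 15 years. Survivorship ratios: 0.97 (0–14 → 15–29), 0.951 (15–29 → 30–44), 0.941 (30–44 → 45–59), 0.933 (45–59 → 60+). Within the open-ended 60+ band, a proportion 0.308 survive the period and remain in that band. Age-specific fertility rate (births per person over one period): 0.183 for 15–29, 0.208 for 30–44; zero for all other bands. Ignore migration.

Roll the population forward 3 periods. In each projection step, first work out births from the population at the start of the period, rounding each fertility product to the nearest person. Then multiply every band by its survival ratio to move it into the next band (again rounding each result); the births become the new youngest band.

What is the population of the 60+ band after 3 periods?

Period 1:
Births: 13400 × 0.183 = 2452 ; 2900 × 0.208 = 603 ⇒ total 3055
15–29: 6400 × 0.97 = 6208
30–44: 13400 × 0.951 = 12743
45–59: 2900 × 0.941 = 2729
60+: 8100 × 0.933 + 9700 × 0.308 = 7557 + 2988 = 10545
→ [3055, 6208, 12743, 2729, 10545]
Period 2:
Births: 6208 × 0.183 = 1136 ; 12743 × 0.208 = 2651 ⇒ total 3787
15–29: 3055 × 0.97 = 2963
30–44: 6208 × 0.951 = 5904
45–59: 12743 × 0.941 = 11991
60+: 2729 × 0.933 + 10545 × 0.308 = 2546 + 3248 = 5794
→ [3787, 2963, 5904, 11991, 5794]
Period 3:
Births: 2963 × 0.183 = 542 ; 5904 × 0.208 = 1228 ⇒ total 1770
15–29: 3787 × 0.97 = 3673
30–44: 2963 × 0.951 = 2818
45–59: 5904 × 0.941 = 5556
60+: 11991 × 0.933 + 5794 × 0.308 = 11188 + 1785 = 12973
→ [1770, 3673, 2818, 5556, 12973]

12973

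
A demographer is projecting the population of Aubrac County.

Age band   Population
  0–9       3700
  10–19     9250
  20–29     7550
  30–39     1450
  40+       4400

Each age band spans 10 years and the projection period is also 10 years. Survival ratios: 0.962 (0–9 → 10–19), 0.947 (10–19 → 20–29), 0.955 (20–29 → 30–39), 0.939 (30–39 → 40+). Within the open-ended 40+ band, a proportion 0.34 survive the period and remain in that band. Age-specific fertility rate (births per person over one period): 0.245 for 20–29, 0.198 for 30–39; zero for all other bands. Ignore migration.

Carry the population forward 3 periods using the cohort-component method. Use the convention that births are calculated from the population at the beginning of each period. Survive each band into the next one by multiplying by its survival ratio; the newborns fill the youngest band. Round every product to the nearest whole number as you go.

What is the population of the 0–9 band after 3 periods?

Call the bands 1 to 5, youngest first.
After projecting period 1:
Births: 7550 × 0.245 = 1850, 1450 × 0.198 = 287 → 2137
Band 2: 3700 × 0.962 = 3559
Band 3: 9250 × 0.947 = 8760
Band 4: 7550 × 0.955 = 7210
Band 5: 1450 × 0.939 + 4400 × 0.34 = 1362 + 1496 = 2858
Giving 2137 / 3559 / 8760 / 7210 / 2858.
After projecting period 2:
Births: 8760 × 0.245 = 2146, 7210 × 0.198 = 1428 → 3574
Band 2: 2137 × 0.962 = 2056
Band 3: 3559 × 0.947 = 3370
Band 4: 8760 × 0.955 = 8366
Band 5: 7210 × 0.939 + 2858 × 0.34 = 6770 + 972 = 7742
Giving 3574 / 2056 / 3370 / 8366 / 7742.
After projecting period 3:
Births: 3370 × 0.245 = 826, 8366 × 0.198 = 1656 → 2482
Band 2: 3574 × 0.962 = 3438
Band 3: 2056 × 0.947 = 1947
Band 4: 3370 × 0.955 = 3218
Band 5: 8366 × 0.939 + 7742 × 0.34 = 7856 + 2632 = 10488
Giving 2482 / 3438 / 1947 / 3218 / 10488.

2482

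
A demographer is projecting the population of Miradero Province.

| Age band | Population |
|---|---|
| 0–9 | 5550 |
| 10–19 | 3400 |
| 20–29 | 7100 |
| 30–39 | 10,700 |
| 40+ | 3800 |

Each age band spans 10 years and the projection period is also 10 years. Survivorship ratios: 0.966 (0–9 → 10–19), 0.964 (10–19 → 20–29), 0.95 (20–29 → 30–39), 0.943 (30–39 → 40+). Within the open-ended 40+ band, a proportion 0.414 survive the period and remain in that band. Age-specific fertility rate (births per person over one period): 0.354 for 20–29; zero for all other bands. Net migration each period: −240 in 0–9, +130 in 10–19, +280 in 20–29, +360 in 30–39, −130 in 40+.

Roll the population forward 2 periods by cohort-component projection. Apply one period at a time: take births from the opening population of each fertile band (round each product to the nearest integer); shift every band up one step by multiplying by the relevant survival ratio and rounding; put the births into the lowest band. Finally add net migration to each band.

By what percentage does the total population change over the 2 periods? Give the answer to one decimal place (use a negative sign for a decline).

-21.4

[period 1]
Births: 7100 * 0.354 = 2513
10–19: 5550 * 0.966 = 5361
20–29: 3400 * 0.964 = 3278
30–39: 7100 * 0.95 = 6745
40+: 10700 * 0.943 + 3800 * 0.414 = 10090 + 1573 = 11663
Net migration: 0–9 − 240 → 2273; 10–19 + 130 → 5491; 20–29 + 280 → 3558; 30–39 + 360 → 7105; 40+ − 130 → 11533
Giving 2273 / 5491 / 3558 / 7105 / 11533.
[period 2]
Births: 3558 * 0.354 = 1260
10–19: 2273 * 0.966 = 2196
20–29: 5491 * 0.964 = 5293
30–39: 3558 * 0.95 = 3380
40+: 7105 * 0.943 + 11533 * 0.414 = 6700 + 4775 = 11475
Net migration: 0–9 − 240 → 1020; 10–19 + 130 → 2326; 20–29 + 280 → 5573; 30–39 + 360 → 3740; 40+ − 130 → 11345
Giving 1020 / 2326 / 5573 / 3740 / 11345.
Total: 30550 → 24004; change = -6546; percentage change = -21.4%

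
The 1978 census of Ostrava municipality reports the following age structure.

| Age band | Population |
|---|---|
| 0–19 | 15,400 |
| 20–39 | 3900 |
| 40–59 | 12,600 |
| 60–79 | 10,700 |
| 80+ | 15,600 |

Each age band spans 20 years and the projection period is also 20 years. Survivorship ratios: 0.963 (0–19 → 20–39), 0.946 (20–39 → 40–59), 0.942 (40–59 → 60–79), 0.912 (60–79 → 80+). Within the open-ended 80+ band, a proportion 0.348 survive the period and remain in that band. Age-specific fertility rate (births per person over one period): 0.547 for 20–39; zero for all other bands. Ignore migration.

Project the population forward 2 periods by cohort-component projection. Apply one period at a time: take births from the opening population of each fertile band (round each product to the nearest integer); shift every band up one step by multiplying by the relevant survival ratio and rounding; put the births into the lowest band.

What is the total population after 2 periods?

43780

[period 1]
Births: 3900 × 0.547 = 2133
20–39: 15400 × 0.963 = 14830
40–59: 3900 × 0.946 = 3689
60–79: 12600 × 0.942 = 11869
80+: 10700 × 0.912 + 15600 × 0.348 = 9758 + 5429 = 15187
Population now: 0–19=2133, 20–39=14830, 40–59=3689, 60–79=11869, 80+=15187
[period 2]
Births: 14830 × 0.547 = 8112
20–39: 2133 × 0.963 = 2054
40–59: 14830 × 0.946 = 14029
60–79: 3689 × 0.942 = 3475
80+: 11869 × 0.912 + 15187 × 0.348 = 10825 + 5285 = 16110
Population now: 0–19=8112, 20–39=2054, 40–59=14029, 60–79=3475, 80+=16110
Total after period 2: 8112 + 2054 + 14029 + 3475 + 16110 = 43780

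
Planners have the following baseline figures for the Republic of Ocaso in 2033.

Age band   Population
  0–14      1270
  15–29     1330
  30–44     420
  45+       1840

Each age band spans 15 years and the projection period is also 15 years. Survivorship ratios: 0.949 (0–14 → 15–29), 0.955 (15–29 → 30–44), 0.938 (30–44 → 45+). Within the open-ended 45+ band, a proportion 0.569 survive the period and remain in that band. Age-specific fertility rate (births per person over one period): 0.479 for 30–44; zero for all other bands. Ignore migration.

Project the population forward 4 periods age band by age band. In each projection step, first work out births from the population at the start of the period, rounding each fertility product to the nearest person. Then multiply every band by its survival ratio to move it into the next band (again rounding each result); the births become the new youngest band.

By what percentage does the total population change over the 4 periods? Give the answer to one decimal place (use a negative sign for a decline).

Call the bands 1 to 4, youngest first.
Period 1.
Births: 420 * 0.479 = 201
Band 2: 1270 * 0.949 = 1205
Band 3: 1330 * 0.955 = 1270
Band 4: 420 * 0.938 + 1840 * 0.569 = 394 + 1047 = 1441
→ [201, 1205, 1270, 1441]
Period 2.
Births: 1270 * 0.479 = 608
Band 2: 201 * 0.949 = 191
Band 3: 1205 * 0.955 = 1151
Band 4: 1270 * 0.938 + 1441 * 0.569 = 1191 + 820 = 2011
→ [608, 191, 1151, 2011]
Period 3.
Births: 1151 * 0.479 = 551
Band 2: 608 * 0.949 = 577
Band 3: 191 * 0.955 = 182
Band 4: 1151 * 0.938 + 2011 * 0.569 = 1080 + 1144 = 2224
→ [551, 577, 182, 2224]
Period 4.
Births: 182 * 0.479 = 87
Band 2: 551 * 0.949 = 523
Band 3: 577 * 0.955 = 551
Band 4: 182 * 0.938 + 2224 * 0.569 = 171 + 1265 = 1436
→ [87, 523, 551, 1436]
Total: 4860 → 2597; change = -2263; percentage change = -46.6%

-46.6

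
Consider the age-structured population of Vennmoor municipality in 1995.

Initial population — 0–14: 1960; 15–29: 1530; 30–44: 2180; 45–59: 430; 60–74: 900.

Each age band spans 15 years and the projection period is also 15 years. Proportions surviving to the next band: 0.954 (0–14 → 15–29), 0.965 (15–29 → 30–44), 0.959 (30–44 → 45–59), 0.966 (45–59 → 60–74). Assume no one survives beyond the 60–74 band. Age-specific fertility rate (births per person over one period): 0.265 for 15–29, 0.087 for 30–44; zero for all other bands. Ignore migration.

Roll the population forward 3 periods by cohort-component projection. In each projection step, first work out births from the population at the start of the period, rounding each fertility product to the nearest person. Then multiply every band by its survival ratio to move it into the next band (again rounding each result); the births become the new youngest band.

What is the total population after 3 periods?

4549

(Bands numbered youngest = 1 to oldest = 5.)
[period 1]
Births: 1530 × 0.265 = 405  |  2180 × 0.087 = 190 → total 595
Band 2: 1960 × 0.954 = 1870
Band 3: 1530 × 0.965 = 1476
Band 4: 2180 × 0.959 = 2091
Band 5: 430 × 0.966 = 415
End of period: [595, 1870, 1476, 2091, 415]
[period 2]
Births: 1870 × 0.265 = 496  |  1476 × 0.087 = 128 → total 624
Band 2: 595 × 0.954 = 568
Band 3: 1870 × 0.965 = 1805
Band 4: 1476 × 0.959 = 1415
Band 5: 2091 × 0.966 = 2020
End of period: [624, 568, 1805, 1415, 2020]
[period 3]
Births: 568 × 0.265 = 151  |  1805 × 0.087 = 157 → total 308
Band 2: 624 × 0.954 = 595
Band 3: 568 × 0.965 = 548
Band 4: 1805 × 0.959 = 1731
Band 5: 1415 × 0.966 = 1367
End of period: [308, 595, 548, 1731, 1367]
Total after period 3: 308 + 595 + 548 + 1731 + 1367 = 4549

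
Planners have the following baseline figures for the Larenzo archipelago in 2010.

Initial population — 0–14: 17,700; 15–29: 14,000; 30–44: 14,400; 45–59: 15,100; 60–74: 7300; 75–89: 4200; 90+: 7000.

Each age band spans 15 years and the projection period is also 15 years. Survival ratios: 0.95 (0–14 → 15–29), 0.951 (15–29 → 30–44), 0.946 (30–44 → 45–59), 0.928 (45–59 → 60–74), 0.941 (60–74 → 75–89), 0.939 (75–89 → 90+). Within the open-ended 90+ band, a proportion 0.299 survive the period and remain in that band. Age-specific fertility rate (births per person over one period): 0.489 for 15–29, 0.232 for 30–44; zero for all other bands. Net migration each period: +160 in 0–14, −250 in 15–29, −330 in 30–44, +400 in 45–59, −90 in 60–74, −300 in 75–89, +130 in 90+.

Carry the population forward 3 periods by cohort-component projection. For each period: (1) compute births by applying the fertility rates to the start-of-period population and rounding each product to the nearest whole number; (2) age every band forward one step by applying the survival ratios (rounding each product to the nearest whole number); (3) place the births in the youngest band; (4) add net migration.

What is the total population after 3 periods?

80777

(Bands numbered youngest = 1 to oldest = 7.)
— Period 1 —
Births: 14000 × 0.489 = 6846, 14400 × 0.232 = 3341 — total 10187
Band 2: 17700 × 0.95 = 16815
Band 3: 14000 × 0.951 = 13314
Band 4: 14400 × 0.946 = 13622
Band 5: 15100 × 0.928 = 14013
Band 6: 7300 × 0.941 = 6869
Band 7: 4200 × 0.939 + 7000 × 0.299 = 3944 + 2093 = 6037
Net migration: Band 1 + 160 → 10347; Band 2 − 250 → 16565; Band 3 − 330 → 12984; Band 4 + 400 → 14022; Band 5 − 90 → 13923; Band 6 − 300 → 6569; Band 7 + 130 → 6167
Population now: 0–14=10347, 15–29=16565, 30–44=12984, 45–59=14022, 60–74=13923, 75–89=6569, 90+=6167
— Period 2 —
Births: 16565 × 0.489 = 8100, 12984 × 0.232 = 3012 — total 11112
Band 2: 10347 × 0.95 = 9830
Band 3: 16565 × 0.951 = 15753
Band 4: 12984 × 0.946 = 12283
Band 5: 14022 × 0.928 = 13012
Band 6: 13923 × 0.941 = 13102
Band 7: 6569 × 0.939 + 6167 × 0.299 = 6168 + 1844 = 8012
Net migration: Band 1 + 160 → 11272; Band 2 − 250 → 9580; Band 3 − 330 → 15423; Band 4 + 400 → 12683; Band 5 − 90 → 12922; Band 6 − 300 → 12802; Band 7 + 130 → 8142
Population now: 0–14=11272, 15–29=9580, 30–44=15423, 45–59=12683, 60–74=12922, 75–89=12802, 90+=8142
— Period 3 —
Births: 9580 × 0.489 = 4685, 15423 × 0.232 = 3578 — total 8263
Band 2: 11272 × 0.95 = 10708
Band 3: 9580 × 0.951 = 9111
Band 4: 15423 × 0.946 = 14590
Band 5: 12683 × 0.928 = 11770
Band 6: 12922 × 0.941 = 12160
Band 7: 12802 × 0.939 + 8142 × 0.299 = 12021 + 2434 = 14455
Net migration: Band 1 + 160 → 8423; Band 2 − 250 → 10458; Band 3 − 330 → 8781; Band 4 + 400 → 14990; Band 5 − 90 → 11680; Band 6 − 300 → 11860; Band 7 + 130 → 14585
Population now: 0–14=8423, 15–29=10458, 30–44=8781, 45–59=14990, 60–74=11680, 75–89=11860, 90+=14585
Total after period 3: 8423 + 10458 + 8781 + 14990 + 11680 + 11860 + 14585 = 80777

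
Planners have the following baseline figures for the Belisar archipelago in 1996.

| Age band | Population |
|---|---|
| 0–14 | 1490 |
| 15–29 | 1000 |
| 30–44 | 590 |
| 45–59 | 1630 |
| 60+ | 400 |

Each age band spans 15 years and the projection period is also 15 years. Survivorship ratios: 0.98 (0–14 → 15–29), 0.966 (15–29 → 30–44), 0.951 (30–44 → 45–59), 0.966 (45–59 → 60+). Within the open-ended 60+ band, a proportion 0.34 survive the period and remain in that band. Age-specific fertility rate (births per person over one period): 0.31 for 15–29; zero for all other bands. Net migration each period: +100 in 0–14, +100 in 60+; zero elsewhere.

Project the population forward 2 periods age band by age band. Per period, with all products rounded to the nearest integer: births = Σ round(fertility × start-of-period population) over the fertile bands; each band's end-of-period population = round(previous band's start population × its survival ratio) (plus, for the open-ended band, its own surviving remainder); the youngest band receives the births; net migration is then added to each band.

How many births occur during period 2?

453

Numbering the groups 1..5 from youngest to oldest:
— Period 1 —
Births: 1000 × 0.31 = 310
Group 2: 1490 × 0.98 = 1460
Group 3: 1000 × 0.966 = 966
Group 4: 590 × 0.951 = 561
Group 5: 1630 × 0.966 + 400 × 0.34 = 1575 + 136 = 1711
Net migration: Group 1 + 100 → 410; Group 5 + 100 → 1811
Giving 410 / 1460 / 966 / 561 / 1811.
— Period 2 —
Births: 1460 × 0.31 = 453
Group 2: 410 × 0.98 = 402
Group 3: 1460 × 0.966 = 1410
Group 4: 966 × 0.951 = 919
Group 5: 561 × 0.966 + 1811 × 0.34 = 542 + 616 = 1158
Net migration: Group 1 + 100 → 553; Group 5 + 100 → 1258
Giving 553 / 402 / 1410 / 919 / 1258.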